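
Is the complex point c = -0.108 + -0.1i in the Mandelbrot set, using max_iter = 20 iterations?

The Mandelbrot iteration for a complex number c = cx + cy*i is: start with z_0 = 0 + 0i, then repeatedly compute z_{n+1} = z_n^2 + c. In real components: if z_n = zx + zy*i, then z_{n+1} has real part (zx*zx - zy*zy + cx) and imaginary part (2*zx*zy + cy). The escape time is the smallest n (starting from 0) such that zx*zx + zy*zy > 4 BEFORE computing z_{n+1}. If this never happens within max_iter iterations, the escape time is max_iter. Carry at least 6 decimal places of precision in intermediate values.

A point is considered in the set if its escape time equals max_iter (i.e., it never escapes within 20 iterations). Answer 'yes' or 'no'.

Answer: yes

Derivation:
z_0 = 0 + 0i, c = -0.1080 + -0.1000i
Iter 1: z = -0.1080 + -0.1000i, |z|^2 = 0.0217
Iter 2: z = -0.1063 + -0.0784i, |z|^2 = 0.0175
Iter 3: z = -0.1028 + -0.0833i, |z|^2 = 0.0175
Iter 4: z = -0.1044 + -0.0829i, |z|^2 = 0.0178
Iter 5: z = -0.1040 + -0.0827i, |z|^2 = 0.0177
Iter 6: z = -0.1040 + -0.0828i, |z|^2 = 0.0177
Iter 7: z = -0.1040 + -0.0828i, |z|^2 = 0.0177
Iter 8: z = -0.1040 + -0.0828i, |z|^2 = 0.0177
Iter 9: z = -0.1040 + -0.0828i, |z|^2 = 0.0177
Iter 10: z = -0.1040 + -0.0828i, |z|^2 = 0.0177
Iter 11: z = -0.1040 + -0.0828i, |z|^2 = 0.0177
Iter 12: z = -0.1040 + -0.0828i, |z|^2 = 0.0177
Iter 13: z = -0.1040 + -0.0828i, |z|^2 = 0.0177
Iter 14: z = -0.1040 + -0.0828i, |z|^2 = 0.0177
Iter 15: z = -0.1040 + -0.0828i, |z|^2 = 0.0177
Iter 16: z = -0.1040 + -0.0828i, |z|^2 = 0.0177
Iter 17: z = -0.1040 + -0.0828i, |z|^2 = 0.0177
Iter 18: z = -0.1040 + -0.0828i, |z|^2 = 0.0177
Iter 19: z = -0.1040 + -0.0828i, |z|^2 = 0.0177
Did not escape in 20 iterations → in set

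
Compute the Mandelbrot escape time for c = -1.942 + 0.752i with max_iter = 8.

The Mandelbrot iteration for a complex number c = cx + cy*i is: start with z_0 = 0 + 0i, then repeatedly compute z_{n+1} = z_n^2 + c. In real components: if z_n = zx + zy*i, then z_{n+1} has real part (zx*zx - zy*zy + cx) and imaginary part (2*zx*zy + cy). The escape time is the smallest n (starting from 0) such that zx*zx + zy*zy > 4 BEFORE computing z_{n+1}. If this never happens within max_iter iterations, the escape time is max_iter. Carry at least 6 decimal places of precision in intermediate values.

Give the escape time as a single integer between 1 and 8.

z_0 = 0 + 0i, c = -1.9420 + 0.7520i
Iter 1: z = -1.9420 + 0.7520i, |z|^2 = 4.3369
Escaped at iteration 1

Answer: 1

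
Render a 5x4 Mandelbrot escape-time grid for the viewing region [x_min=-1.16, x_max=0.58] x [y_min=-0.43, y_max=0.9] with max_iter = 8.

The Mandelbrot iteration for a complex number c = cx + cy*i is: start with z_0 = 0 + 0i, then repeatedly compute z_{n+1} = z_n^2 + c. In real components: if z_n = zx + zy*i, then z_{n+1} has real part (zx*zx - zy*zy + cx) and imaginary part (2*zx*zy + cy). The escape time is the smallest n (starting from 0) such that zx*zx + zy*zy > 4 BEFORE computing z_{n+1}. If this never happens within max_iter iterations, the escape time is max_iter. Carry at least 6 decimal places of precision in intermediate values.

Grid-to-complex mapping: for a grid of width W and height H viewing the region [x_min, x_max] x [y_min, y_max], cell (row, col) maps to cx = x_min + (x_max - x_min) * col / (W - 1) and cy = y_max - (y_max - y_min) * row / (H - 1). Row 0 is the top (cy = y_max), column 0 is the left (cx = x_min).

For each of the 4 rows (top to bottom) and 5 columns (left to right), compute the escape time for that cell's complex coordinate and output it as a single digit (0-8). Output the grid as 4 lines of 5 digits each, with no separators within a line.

Answer: 34653
68884
88884
68884

Derivation:
(row=0, col=0): c = -1.1600 + 0.9000i → escape time 3
(row=0, col=1): c = -0.7250 + 0.9000i → escape time 4
(row=0, col=2): c = -0.2900 + 0.9000i → escape time 6
(row=0, col=3): c = 0.1450 + 0.9000i → escape time 5
(row=0, col=4): c = 0.5800 + 0.9000i → escape time 3
(row=1, col=0): c = -1.1600 + 0.4567i → escape time 6
(row=1, col=1): c = -0.7250 + 0.4567i → escape time 8
(row=1, col=2): c = -0.2900 + 0.4567i → escape time 8
(row=1, col=3): c = 0.1450 + 0.4567i → escape time 8
(row=1, col=4): c = 0.5800 + 0.4567i → escape time 4
(row=2, col=0): c = -1.1600 + 0.0133i → escape time 8
(row=2, col=1): c = -0.7250 + 0.0133i → escape time 8
(row=2, col=2): c = -0.2900 + 0.0133i → escape time 8
(row=2, col=3): c = 0.1450 + 0.0133i → escape time 8
(row=2, col=4): c = 0.5800 + 0.0133i → escape time 4
(row=3, col=0): c = -1.1600 + -0.4300i → escape time 6
(row=3, col=1): c = -0.7250 + -0.4300i → escape time 8
(row=3, col=2): c = -0.2900 + -0.4300i → escape time 8
(row=3, col=3): c = 0.1450 + -0.4300i → escape time 8
(row=3, col=4): c = 0.5800 + -0.4300i → escape time 4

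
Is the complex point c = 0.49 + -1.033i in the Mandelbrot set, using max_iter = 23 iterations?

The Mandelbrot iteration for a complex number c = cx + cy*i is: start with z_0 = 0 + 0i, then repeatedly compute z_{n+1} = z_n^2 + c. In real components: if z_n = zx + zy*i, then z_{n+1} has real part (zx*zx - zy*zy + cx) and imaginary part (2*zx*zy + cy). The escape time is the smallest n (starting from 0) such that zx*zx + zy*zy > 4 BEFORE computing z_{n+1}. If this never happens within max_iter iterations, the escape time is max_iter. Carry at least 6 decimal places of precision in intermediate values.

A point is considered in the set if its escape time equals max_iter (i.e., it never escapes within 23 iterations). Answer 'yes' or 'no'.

Answer: no

Derivation:
z_0 = 0 + 0i, c = 0.4900 + -1.0330i
Iter 1: z = 0.4900 + -1.0330i, |z|^2 = 1.3072
Iter 2: z = -0.3370 + -2.0453i, |z|^2 = 4.2970
Escaped at iteration 2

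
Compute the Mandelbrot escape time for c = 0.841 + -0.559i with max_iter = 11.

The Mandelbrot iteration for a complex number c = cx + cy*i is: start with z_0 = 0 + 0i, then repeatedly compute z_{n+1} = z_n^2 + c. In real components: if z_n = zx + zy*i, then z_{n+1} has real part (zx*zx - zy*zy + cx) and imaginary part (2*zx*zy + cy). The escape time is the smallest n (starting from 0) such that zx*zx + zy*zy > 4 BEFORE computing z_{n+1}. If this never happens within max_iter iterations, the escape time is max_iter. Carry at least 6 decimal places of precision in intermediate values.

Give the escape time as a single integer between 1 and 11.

z_0 = 0 + 0i, c = 0.8410 + -0.5590i
Iter 1: z = 0.8410 + -0.5590i, |z|^2 = 1.0198
Iter 2: z = 1.2358 + -1.4992i, |z|^2 = 3.7749
Iter 3: z = 0.1205 + -4.2645i, |z|^2 = 18.2006
Escaped at iteration 3

Answer: 3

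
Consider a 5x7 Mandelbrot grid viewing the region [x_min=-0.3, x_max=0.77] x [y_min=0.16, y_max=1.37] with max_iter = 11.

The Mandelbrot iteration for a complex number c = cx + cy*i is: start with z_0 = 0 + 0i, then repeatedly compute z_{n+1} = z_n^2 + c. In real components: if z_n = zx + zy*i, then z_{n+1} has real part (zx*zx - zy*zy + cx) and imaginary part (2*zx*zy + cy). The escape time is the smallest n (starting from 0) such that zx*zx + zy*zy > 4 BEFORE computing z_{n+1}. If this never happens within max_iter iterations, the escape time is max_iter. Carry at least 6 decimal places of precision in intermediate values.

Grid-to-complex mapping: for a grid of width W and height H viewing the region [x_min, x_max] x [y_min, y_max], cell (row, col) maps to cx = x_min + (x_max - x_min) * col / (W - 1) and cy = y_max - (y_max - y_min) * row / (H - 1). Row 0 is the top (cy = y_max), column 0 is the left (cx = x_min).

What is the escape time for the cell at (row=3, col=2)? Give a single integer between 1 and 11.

Answer: 5

Derivation:
z_0 = 0 + 0i, c = 0.2350 + 0.7650i
Iter 1: z = 0.2350 + 0.7650i, |z|^2 = 0.6404
Iter 2: z = -0.2950 + 1.1246i, |z|^2 = 1.3516
Iter 3: z = -0.9426 + 0.1015i, |z|^2 = 0.8988
Iter 4: z = 1.1132 + 0.5736i, |z|^2 = 1.5682
Iter 5: z = 1.1451 + 2.0421i, |z|^2 = 5.4813
Escaped at iteration 5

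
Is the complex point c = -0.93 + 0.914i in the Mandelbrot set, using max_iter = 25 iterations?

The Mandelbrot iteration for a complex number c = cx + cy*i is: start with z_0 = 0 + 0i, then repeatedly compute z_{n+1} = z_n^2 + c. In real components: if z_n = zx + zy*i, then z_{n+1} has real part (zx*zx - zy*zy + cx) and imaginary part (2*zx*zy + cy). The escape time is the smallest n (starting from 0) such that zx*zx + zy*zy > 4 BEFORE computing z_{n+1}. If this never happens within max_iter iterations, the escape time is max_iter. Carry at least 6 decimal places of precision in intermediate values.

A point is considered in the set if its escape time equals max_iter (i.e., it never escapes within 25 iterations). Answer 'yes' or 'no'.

Answer: no

Derivation:
z_0 = 0 + 0i, c = -0.9300 + 0.9140i
Iter 1: z = -0.9300 + 0.9140i, |z|^2 = 1.7003
Iter 2: z = -0.9005 + -0.7860i, |z|^2 = 1.4288
Iter 3: z = -0.7370 + 2.3297i, |z|^2 = 5.9704
Escaped at iteration 3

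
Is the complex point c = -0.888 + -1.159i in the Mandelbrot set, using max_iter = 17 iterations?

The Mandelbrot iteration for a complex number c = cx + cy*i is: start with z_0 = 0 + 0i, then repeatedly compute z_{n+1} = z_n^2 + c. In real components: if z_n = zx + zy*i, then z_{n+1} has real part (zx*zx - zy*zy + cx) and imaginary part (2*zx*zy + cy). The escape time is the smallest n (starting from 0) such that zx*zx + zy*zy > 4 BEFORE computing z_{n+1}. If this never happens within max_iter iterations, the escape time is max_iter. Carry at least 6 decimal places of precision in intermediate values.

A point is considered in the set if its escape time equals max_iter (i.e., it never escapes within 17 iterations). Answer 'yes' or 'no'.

z_0 = 0 + 0i, c = -0.8880 + -1.1590i
Iter 1: z = -0.8880 + -1.1590i, |z|^2 = 2.1318
Iter 2: z = -1.4427 + 0.8994i, |z|^2 = 2.8904
Iter 3: z = 0.3846 + -3.7541i, |z|^2 = 14.2416
Escaped at iteration 3

Answer: no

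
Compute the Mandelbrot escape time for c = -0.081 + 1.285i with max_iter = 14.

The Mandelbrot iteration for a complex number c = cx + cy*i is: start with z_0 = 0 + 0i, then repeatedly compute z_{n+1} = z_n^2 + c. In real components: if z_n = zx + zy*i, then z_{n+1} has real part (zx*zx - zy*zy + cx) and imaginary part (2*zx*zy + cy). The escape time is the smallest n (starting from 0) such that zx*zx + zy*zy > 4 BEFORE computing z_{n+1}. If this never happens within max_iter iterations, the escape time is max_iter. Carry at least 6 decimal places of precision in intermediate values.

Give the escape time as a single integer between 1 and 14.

z_0 = 0 + 0i, c = -0.0810 + 1.2850i
Iter 1: z = -0.0810 + 1.2850i, |z|^2 = 1.6578
Iter 2: z = -1.7257 + 1.0768i, |z|^2 = 4.1375
Escaped at iteration 2

Answer: 2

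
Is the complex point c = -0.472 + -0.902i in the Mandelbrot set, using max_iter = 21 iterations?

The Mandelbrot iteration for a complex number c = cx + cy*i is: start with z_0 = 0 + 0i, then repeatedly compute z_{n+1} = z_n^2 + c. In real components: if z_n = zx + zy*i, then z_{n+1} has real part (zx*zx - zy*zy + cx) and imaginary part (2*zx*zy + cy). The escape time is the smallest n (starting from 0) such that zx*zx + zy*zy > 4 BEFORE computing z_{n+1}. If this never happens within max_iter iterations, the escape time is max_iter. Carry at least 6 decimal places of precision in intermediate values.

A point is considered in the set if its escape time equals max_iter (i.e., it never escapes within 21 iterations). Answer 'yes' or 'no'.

z_0 = 0 + 0i, c = -0.4720 + -0.9020i
Iter 1: z = -0.4720 + -0.9020i, |z|^2 = 1.0364
Iter 2: z = -1.0628 + -0.0505i, |z|^2 = 1.1321
Iter 3: z = 0.6550 + -0.7946i, |z|^2 = 1.0605
Iter 4: z = -0.6744 + -1.9430i, |z|^2 = 4.2301
Escaped at iteration 4

Answer: no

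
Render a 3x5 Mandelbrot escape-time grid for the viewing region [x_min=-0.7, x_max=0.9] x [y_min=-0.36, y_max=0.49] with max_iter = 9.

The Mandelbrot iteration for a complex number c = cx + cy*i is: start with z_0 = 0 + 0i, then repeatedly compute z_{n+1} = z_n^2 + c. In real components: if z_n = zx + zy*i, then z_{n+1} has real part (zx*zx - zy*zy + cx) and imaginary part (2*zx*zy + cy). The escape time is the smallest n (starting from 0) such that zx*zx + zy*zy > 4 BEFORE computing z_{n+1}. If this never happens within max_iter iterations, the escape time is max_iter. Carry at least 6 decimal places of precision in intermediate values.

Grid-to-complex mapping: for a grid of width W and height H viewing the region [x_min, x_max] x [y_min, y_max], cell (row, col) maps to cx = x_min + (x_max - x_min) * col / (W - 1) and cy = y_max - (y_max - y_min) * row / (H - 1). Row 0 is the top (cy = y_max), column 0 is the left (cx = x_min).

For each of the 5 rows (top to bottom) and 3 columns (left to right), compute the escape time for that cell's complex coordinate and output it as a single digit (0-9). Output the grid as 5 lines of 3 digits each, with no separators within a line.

Answer: 992
993
993
993
993

Derivation:
(row=0, col=0): c = -0.7000 + 0.4900i → escape time 9
(row=0, col=1): c = 0.1000 + 0.4900i → escape time 9
(row=0, col=2): c = 0.9000 + 0.4900i → escape time 2
(row=1, col=0): c = -0.7000 + 0.2775i → escape time 9
(row=1, col=1): c = 0.1000 + 0.2775i → escape time 9
(row=1, col=2): c = 0.9000 + 0.2775i → escape time 3
(row=2, col=0): c = -0.7000 + 0.0650i → escape time 9
(row=2, col=1): c = 0.1000 + 0.0650i → escape time 9
(row=2, col=2): c = 0.9000 + 0.0650i → escape time 3
(row=3, col=0): c = -0.7000 + -0.1475i → escape time 9
(row=3, col=1): c = 0.1000 + -0.1475i → escape time 9
(row=3, col=2): c = 0.9000 + -0.1475i → escape time 3
(row=4, col=0): c = -0.7000 + -0.3600i → escape time 9
(row=4, col=1): c = 0.1000 + -0.3600i → escape time 9
(row=4, col=2): c = 0.9000 + -0.3600i → escape time 3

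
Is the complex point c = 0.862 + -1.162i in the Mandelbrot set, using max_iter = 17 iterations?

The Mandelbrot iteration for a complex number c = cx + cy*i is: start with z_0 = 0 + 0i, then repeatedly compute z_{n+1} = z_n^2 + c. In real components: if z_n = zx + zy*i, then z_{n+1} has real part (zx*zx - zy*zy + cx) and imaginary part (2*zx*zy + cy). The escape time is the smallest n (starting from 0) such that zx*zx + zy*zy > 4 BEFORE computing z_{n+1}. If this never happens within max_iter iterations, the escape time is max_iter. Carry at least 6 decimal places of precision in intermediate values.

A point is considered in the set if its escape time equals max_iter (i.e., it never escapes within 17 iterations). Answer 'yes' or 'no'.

z_0 = 0 + 0i, c = 0.8620 + -1.1620i
Iter 1: z = 0.8620 + -1.1620i, |z|^2 = 2.0933
Iter 2: z = 0.2548 + -3.1653i, |z|^2 = 10.0840
Escaped at iteration 2

Answer: no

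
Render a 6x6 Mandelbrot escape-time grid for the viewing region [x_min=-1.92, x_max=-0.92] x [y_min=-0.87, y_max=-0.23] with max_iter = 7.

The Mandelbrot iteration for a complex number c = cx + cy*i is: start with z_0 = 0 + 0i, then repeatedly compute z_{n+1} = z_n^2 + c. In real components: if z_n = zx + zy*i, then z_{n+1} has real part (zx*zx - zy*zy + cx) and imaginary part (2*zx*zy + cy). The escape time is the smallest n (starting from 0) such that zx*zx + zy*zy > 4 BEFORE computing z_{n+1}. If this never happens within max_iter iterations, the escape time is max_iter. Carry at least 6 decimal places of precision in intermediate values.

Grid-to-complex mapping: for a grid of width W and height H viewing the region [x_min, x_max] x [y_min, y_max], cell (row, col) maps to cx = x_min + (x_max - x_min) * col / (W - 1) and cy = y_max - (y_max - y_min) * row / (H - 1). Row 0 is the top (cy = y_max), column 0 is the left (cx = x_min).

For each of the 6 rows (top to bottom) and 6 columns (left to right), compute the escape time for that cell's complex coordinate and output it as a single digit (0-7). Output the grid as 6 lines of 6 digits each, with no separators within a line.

(row=0, col=0): c = -1.9200 + -0.2300i → escape time 3
(row=0, col=1): c = -1.7200 + -0.2300i → escape time 4
(row=0, col=2): c = -1.5200 + -0.2300i → escape time 5
(row=0, col=3): c = -1.3200 + -0.2300i → escape time 7
(row=0, col=4): c = -1.1200 + -0.2300i → escape time 7
(row=0, col=5): c = -0.9200 + -0.2300i → escape time 7
(row=1, col=0): c = -1.9200 + -0.3580i → escape time 3
(row=1, col=1): c = -1.7200 + -0.3580i → escape time 3
(row=1, col=2): c = -1.5200 + -0.3580i → escape time 4
(row=1, col=3): c = -1.3200 + -0.3580i → escape time 6
(row=1, col=4): c = -1.1200 + -0.3580i → escape time 7
(row=1, col=5): c = -0.9200 + -0.3580i → escape time 7
(row=2, col=0): c = -1.9200 + -0.4860i → escape time 2
(row=2, col=1): c = -1.7200 + -0.4860i → escape time 3
(row=2, col=2): c = -1.5200 + -0.4860i → escape time 3
(row=2, col=3): c = -1.3200 + -0.4860i → escape time 4
(row=2, col=4): c = -1.1200 + -0.4860i → escape time 5
(row=2, col=5): c = -0.9200 + -0.4860i → escape time 5
(row=3, col=0): c = -1.9200 + -0.6140i → escape time 1
(row=3, col=1): c = -1.7200 + -0.6140i → escape time 3
(row=3, col=2): c = -1.5200 + -0.6140i → escape time 3
(row=3, col=3): c = -1.3200 + -0.6140i → escape time 3
(row=3, col=4): c = -1.1200 + -0.6140i → escape time 4
(row=3, col=5): c = -0.9200 + -0.6140i → escape time 5
(row=4, col=0): c = -1.9200 + -0.7420i → escape time 1
(row=4, col=1): c = -1.7200 + -0.7420i → escape time 3
(row=4, col=2): c = -1.5200 + -0.7420i → escape time 3
(row=4, col=3): c = -1.3200 + -0.7420i → escape time 3
(row=4, col=4): c = -1.1200 + -0.7420i → escape time 3
(row=4, col=5): c = -0.9200 + -0.7420i → escape time 4
(row=5, col=0): c = -1.9200 + -0.8700i → escape time 1
(row=5, col=1): c = -1.7200 + -0.8700i → escape time 2
(row=5, col=2): c = -1.5200 + -0.8700i → escape time 3
(row=5, col=3): c = -1.3200 + -0.8700i → escape time 3
(row=5, col=4): c = -1.1200 + -0.8700i → escape time 3
(row=5, col=5): c = -0.9200 + -0.8700i → escape time 3

Answer: 345777
334677
233455
133345
133334
123333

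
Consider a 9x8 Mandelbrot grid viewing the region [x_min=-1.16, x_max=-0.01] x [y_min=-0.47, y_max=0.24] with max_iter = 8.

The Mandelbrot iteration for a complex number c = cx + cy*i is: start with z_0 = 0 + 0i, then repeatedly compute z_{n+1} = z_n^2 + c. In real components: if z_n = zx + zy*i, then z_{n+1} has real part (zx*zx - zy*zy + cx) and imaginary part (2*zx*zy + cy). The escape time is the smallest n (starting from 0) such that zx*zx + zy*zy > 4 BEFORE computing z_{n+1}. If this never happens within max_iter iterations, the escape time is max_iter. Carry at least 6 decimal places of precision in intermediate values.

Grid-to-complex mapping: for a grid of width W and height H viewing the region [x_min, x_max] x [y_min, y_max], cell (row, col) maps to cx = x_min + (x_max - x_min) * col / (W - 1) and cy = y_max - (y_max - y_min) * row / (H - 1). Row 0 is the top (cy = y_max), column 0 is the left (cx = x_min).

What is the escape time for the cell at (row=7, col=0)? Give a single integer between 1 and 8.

z_0 = 0 + 0i, c = -1.1600 + -0.4700i
Iter 1: z = -1.1600 + -0.4700i, |z|^2 = 1.5665
Iter 2: z = -0.0353 + 0.6204i, |z|^2 = 0.3861
Iter 3: z = -1.5437 + -0.5138i, |z|^2 = 2.6468
Iter 4: z = 0.9589 + 1.1163i, |z|^2 = 2.1654
Iter 5: z = -1.4866 + 1.6707i, |z|^2 = 5.0012
Escaped at iteration 5

Answer: 5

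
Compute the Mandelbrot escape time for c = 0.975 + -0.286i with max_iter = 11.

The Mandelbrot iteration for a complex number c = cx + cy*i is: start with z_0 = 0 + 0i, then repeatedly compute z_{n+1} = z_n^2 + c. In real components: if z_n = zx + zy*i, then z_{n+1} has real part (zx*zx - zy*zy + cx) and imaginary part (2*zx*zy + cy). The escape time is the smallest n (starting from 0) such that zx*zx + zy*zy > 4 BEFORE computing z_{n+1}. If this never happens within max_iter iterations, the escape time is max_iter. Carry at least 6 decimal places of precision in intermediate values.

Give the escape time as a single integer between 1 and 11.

z_0 = 0 + 0i, c = 0.9750 + -0.2860i
Iter 1: z = 0.9750 + -0.2860i, |z|^2 = 1.0324
Iter 2: z = 1.8438 + -0.8437i, |z|^2 = 4.1115
Escaped at iteration 2

Answer: 2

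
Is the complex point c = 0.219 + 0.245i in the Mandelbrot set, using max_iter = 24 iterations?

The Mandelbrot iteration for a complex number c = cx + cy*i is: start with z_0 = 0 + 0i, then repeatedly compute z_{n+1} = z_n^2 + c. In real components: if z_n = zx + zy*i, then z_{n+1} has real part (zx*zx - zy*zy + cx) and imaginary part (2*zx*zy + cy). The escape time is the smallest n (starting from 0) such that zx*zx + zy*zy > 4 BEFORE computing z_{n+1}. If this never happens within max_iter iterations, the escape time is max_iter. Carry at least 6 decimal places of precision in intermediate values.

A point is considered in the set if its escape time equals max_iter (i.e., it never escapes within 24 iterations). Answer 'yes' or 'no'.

z_0 = 0 + 0i, c = 0.2190 + 0.2450i
Iter 1: z = 0.2190 + 0.2450i, |z|^2 = 0.1080
Iter 2: z = 0.2069 + 0.3523i, |z|^2 = 0.1669
Iter 3: z = 0.1377 + 0.3908i, |z|^2 = 0.1717
Iter 4: z = 0.0852 + 0.3526i, |z|^2 = 0.1316
Iter 5: z = 0.1019 + 0.3051i, |z|^2 = 0.1035
Iter 6: z = 0.1363 + 0.3072i, |z|^2 = 0.1129
Iter 7: z = 0.1432 + 0.3287i, |z|^2 = 0.1286
Iter 8: z = 0.1314 + 0.3392i, |z|^2 = 0.1323
Iter 9: z = 0.1212 + 0.3342i, |z|^2 = 0.1264
Iter 10: z = 0.1220 + 0.3260i, |z|^2 = 0.1212
Iter 11: z = 0.1276 + 0.3246i, |z|^2 = 0.1216
Iter 12: z = 0.1299 + 0.3278i, |z|^2 = 0.1244
Iter 13: z = 0.1284 + 0.3302i, |z|^2 = 0.1255
Iter 14: z = 0.1265 + 0.3298i, |z|^2 = 0.1248
Iter 15: z = 0.1262 + 0.3284i, |z|^2 = 0.1238
Iter 16: z = 0.1271 + 0.3279i, |z|^2 = 0.1237
Iter 17: z = 0.1276 + 0.3283i, |z|^2 = 0.1241
Iter 18: z = 0.1275 + 0.3288i, |z|^2 = 0.1244
Iter 19: z = 0.1271 + 0.3288i, |z|^2 = 0.1243
Iter 20: z = 0.1270 + 0.3286i, |z|^2 = 0.1241
Iter 21: z = 0.1272 + 0.3285i, |z|^2 = 0.1241
Iter 22: z = 0.1273 + 0.3285i, |z|^2 = 0.1241
Iter 23: z = 0.1273 + 0.3286i, |z|^2 = 0.1242
Did not escape in 24 iterations → in set

Answer: yes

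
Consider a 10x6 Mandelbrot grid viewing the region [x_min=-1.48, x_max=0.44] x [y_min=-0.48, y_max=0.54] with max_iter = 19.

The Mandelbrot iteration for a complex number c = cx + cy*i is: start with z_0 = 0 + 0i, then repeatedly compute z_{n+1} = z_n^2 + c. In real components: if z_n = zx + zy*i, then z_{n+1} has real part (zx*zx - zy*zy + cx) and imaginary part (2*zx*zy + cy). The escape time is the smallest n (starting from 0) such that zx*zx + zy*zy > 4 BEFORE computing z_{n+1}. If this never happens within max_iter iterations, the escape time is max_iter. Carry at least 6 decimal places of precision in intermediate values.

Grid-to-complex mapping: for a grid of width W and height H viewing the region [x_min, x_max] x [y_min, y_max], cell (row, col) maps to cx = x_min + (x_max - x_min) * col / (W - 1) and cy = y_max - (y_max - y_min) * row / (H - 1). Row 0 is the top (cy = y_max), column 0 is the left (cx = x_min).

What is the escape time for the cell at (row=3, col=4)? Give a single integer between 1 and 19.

z_0 = 0 + 0i, c = -0.6267 + -0.0720i
Iter 1: z = -0.6267 + -0.0720i, |z|^2 = 0.3979
Iter 2: z = -0.2391 + 0.0182i, |z|^2 = 0.0575
Iter 3: z = -0.5698 + -0.0807i, |z|^2 = 0.3312
Iter 4: z = -0.3085 + 0.0200i, |z|^2 = 0.0956
Iter 5: z = -0.5319 + -0.0843i, |z|^2 = 0.2900
Iter 6: z = -0.3509 + 0.0177i, |z|^2 = 0.1234
Iter 7: z = -0.5039 + -0.0844i, |z|^2 = 0.2610
Iter 8: z = -0.3799 + 0.0131i, |z|^2 = 0.1445
Iter 9: z = -0.4825 + -0.0819i, |z|^2 = 0.2395
Iter 10: z = -0.4006 + 0.0071i, |z|^2 = 0.1605
Iter 11: z = -0.4663 + -0.0777i, |z|^2 = 0.2234
Iter 12: z = -0.4153 + 0.0004i, |z|^2 = 0.1725
Iter 13: z = -0.4542 + -0.0724i, |z|^2 = 0.2115
Iter 14: z = -0.4256 + -0.0063i, |z|^2 = 0.1812
Iter 15: z = -0.4456 + -0.0667i, |z|^2 = 0.2030
Iter 16: z = -0.4326 + -0.0126i, |z|^2 = 0.1873
Iter 17: z = -0.4397 + -0.0611i, |z|^2 = 0.1971
Iter 18: z = -0.4371 + -0.0183i, |z|^2 = 0.1914

Answer: 19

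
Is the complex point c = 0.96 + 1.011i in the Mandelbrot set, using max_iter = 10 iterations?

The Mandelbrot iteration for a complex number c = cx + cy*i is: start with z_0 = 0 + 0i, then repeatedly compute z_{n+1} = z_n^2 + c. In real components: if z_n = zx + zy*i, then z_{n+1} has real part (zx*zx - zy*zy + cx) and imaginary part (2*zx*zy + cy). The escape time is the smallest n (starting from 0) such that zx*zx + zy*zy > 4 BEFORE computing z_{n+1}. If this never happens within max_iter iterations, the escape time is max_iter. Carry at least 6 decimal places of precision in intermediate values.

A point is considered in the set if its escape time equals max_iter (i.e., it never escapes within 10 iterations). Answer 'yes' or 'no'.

Answer: no

Derivation:
z_0 = 0 + 0i, c = 0.9600 + 1.0110i
Iter 1: z = 0.9600 + 1.0110i, |z|^2 = 1.9437
Iter 2: z = 0.8595 + 2.9521i, |z|^2 = 9.4537
Escaped at iteration 2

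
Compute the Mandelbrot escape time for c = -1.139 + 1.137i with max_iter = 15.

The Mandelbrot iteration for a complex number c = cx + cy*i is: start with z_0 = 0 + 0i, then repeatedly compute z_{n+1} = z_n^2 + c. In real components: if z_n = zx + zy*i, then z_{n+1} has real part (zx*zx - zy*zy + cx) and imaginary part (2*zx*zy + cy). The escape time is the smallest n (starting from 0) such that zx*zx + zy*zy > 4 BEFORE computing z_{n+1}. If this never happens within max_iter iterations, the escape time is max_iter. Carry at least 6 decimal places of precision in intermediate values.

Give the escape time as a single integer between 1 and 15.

z_0 = 0 + 0i, c = -1.1390 + 1.1370i
Iter 1: z = -1.1390 + 1.1370i, |z|^2 = 2.5901
Iter 2: z = -1.1344 + -1.4531i, |z|^2 = 3.3984
Iter 3: z = -1.9635 + 4.4339i, |z|^2 = 23.5148
Escaped at iteration 3

Answer: 3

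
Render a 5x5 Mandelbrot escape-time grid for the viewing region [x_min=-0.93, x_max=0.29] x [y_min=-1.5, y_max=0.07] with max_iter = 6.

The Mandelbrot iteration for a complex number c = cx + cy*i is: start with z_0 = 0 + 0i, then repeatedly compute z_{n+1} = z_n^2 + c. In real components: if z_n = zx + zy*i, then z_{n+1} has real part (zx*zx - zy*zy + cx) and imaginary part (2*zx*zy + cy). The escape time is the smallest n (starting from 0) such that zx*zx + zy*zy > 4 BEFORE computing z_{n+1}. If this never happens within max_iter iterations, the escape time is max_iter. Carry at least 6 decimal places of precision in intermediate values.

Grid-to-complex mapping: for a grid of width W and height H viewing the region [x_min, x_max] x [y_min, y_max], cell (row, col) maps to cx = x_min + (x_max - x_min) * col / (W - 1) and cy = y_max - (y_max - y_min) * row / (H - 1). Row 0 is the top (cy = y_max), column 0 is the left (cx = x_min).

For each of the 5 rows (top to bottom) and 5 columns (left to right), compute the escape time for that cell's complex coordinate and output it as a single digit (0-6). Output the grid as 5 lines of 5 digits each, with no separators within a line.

(row=0, col=0): c = -0.9300 + 0.0700i → escape time 6
(row=0, col=1): c = -0.6250 + 0.0700i → escape time 6
(row=0, col=2): c = -0.3200 + 0.0700i → escape time 6
(row=0, col=3): c = -0.0150 + 0.0700i → escape time 6
(row=0, col=4): c = 0.2900 + 0.0700i → escape time 6
(row=1, col=0): c = -0.9300 + -0.3225i → escape time 6
(row=1, col=1): c = -0.6250 + -0.3225i → escape time 6
(row=1, col=2): c = -0.3200 + -0.3225i → escape time 6
(row=1, col=3): c = -0.0150 + -0.3225i → escape time 6
(row=1, col=4): c = 0.2900 + -0.3225i → escape time 6
(row=2, col=0): c = -0.9300 + -0.7150i → escape time 4
(row=2, col=1): c = -0.6250 + -0.7150i → escape time 6
(row=2, col=2): c = -0.3200 + -0.7150i → escape time 6
(row=2, col=3): c = -0.0150 + -0.7150i → escape time 6
(row=2, col=4): c = 0.2900 + -0.7150i → escape time 6
(row=3, col=0): c = -0.9300 + -1.1075i → escape time 3
(row=3, col=1): c = -0.6250 + -1.1075i → escape time 3
(row=3, col=2): c = -0.3200 + -1.1075i → escape time 4
(row=3, col=3): c = -0.0150 + -1.1075i → escape time 4
(row=3, col=4): c = 0.2900 + -1.1075i → escape time 3
(row=4, col=0): c = -0.9300 + -1.5000i → escape time 2
(row=4, col=1): c = -0.6250 + -1.5000i → escape time 2
(row=4, col=2): c = -0.3200 + -1.5000i → escape time 2
(row=4, col=3): c = -0.0150 + -1.5000i → escape time 2
(row=4, col=4): c = 0.2900 + -1.5000i → escape time 2

Answer: 66666
66666
46666
33443
22222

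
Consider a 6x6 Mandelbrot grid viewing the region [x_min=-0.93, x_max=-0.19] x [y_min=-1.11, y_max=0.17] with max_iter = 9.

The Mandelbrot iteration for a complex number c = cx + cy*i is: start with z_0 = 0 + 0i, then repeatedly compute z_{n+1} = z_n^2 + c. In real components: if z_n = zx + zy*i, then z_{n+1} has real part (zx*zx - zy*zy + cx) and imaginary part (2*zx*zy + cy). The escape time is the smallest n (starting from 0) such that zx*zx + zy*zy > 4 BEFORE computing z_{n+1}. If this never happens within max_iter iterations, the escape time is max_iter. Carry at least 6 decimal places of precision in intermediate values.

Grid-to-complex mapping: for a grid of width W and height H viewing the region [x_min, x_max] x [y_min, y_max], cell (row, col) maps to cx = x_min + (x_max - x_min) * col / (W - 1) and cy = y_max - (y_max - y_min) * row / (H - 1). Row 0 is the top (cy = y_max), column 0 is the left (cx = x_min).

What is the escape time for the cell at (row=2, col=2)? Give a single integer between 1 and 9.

Answer: 9

Derivation:
z_0 = 0 + 0i, c = -0.6340 + -0.3420i
Iter 1: z = -0.6340 + -0.3420i, |z|^2 = 0.5189
Iter 2: z = -0.3490 + 0.0917i, |z|^2 = 0.1302
Iter 3: z = -0.5206 + -0.4060i, |z|^2 = 0.4358
Iter 4: z = -0.5278 + 0.0807i, |z|^2 = 0.2851
Iter 5: z = -0.3619 + -0.4272i, |z|^2 = 0.3135
Iter 6: z = -0.6855 + -0.0328i, |z|^2 = 0.4710
Iter 7: z = -0.1652 + -0.2971i, |z|^2 = 0.1155
Iter 8: z = -0.6950 + -0.2439i, |z|^2 = 0.5424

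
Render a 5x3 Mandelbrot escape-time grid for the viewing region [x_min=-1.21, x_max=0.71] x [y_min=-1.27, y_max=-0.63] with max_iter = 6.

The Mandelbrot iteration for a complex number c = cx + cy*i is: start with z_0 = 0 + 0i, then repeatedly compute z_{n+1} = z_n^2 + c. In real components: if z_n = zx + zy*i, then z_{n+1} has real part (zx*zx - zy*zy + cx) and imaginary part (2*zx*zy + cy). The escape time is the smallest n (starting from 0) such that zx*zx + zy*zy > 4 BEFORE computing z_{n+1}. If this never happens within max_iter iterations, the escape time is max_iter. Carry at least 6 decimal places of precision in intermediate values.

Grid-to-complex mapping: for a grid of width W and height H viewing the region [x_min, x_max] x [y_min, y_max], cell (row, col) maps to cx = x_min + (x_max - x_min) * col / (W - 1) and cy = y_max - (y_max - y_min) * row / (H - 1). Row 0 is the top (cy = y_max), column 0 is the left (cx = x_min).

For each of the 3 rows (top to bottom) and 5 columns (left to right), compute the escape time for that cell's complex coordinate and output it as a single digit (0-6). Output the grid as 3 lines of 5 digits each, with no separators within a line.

(row=0, col=0): c = -1.2100 + -0.6300i → escape time 3
(row=0, col=1): c = -0.7300 + -0.6300i → escape time 6
(row=0, col=2): c = -0.2500 + -0.6300i → escape time 6
(row=0, col=3): c = 0.2300 + -0.6300i → escape time 6
(row=0, col=4): c = 0.7100 + -0.6300i → escape time 3
(row=1, col=0): c = -1.2100 + -0.9500i → escape time 3
(row=1, col=1): c = -0.7300 + -0.9500i → escape time 4
(row=1, col=2): c = -0.2500 + -0.9500i → escape time 6
(row=1, col=3): c = 0.2300 + -0.9500i → escape time 4
(row=1, col=4): c = 0.7100 + -0.9500i → escape time 2
(row=2, col=0): c = -1.2100 + -1.2700i → escape time 2
(row=2, col=1): c = -0.7300 + -1.2700i → escape time 3
(row=2, col=2): c = -0.2500 + -1.2700i → escape time 3
(row=2, col=3): c = 0.2300 + -1.2700i → escape time 2
(row=2, col=4): c = 0.7100 + -1.2700i → escape time 2

Answer: 36663
34642
23322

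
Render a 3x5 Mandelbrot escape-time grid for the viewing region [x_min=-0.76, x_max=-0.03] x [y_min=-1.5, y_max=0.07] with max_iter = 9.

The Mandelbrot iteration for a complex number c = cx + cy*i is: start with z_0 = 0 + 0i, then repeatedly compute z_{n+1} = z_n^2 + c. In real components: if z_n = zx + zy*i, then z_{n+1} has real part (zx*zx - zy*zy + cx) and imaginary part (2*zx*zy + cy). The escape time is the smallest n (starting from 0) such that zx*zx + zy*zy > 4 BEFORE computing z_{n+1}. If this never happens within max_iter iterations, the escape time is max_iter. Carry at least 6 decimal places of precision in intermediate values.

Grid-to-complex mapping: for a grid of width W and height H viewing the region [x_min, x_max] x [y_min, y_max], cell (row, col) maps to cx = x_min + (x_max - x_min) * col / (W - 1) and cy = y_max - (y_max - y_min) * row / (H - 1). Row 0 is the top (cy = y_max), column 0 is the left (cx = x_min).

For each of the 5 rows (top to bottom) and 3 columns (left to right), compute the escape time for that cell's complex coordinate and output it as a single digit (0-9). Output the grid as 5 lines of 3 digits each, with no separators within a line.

Answer: 999
999
479
344
222

Derivation:
(row=0, col=0): c = -0.7600 + 0.0700i → escape time 9
(row=0, col=1): c = -0.3950 + 0.0700i → escape time 9
(row=0, col=2): c = -0.0300 + 0.0700i → escape time 9
(row=1, col=0): c = -0.7600 + -0.3225i → escape time 9
(row=1, col=1): c = -0.3950 + -0.3225i → escape time 9
(row=1, col=2): c = -0.0300 + -0.3225i → escape time 9
(row=2, col=0): c = -0.7600 + -0.7150i → escape time 4
(row=2, col=1): c = -0.3950 + -0.7150i → escape time 7
(row=2, col=2): c = -0.0300 + -0.7150i → escape time 9
(row=3, col=0): c = -0.7600 + -1.1075i → escape time 3
(row=3, col=1): c = -0.3950 + -1.1075i → escape time 4
(row=3, col=2): c = -0.0300 + -1.1075i → escape time 4
(row=4, col=0): c = -0.7600 + -1.5000i → escape time 2
(row=4, col=1): c = -0.3950 + -1.5000i → escape time 2
(row=4, col=2): c = -0.0300 + -1.5000i → escape time 2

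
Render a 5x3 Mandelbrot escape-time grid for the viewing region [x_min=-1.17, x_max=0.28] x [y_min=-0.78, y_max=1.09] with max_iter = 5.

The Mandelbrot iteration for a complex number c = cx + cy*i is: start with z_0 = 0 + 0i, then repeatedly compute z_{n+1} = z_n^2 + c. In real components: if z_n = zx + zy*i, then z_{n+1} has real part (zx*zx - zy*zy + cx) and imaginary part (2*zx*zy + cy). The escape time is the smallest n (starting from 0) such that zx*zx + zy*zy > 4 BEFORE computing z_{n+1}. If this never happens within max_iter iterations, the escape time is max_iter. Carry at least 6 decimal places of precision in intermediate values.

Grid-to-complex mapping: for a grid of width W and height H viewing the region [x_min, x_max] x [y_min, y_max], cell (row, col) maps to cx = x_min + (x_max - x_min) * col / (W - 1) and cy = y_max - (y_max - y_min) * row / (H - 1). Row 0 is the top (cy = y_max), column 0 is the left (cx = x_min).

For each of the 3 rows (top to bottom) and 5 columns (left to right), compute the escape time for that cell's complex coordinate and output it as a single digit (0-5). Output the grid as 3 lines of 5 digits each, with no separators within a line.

(row=0, col=0): c = -1.1700 + 1.0900i → escape time 3
(row=0, col=1): c = -0.8075 + 1.0900i → escape time 3
(row=0, col=2): c = -0.4450 + 1.0900i → escape time 4
(row=0, col=3): c = -0.0825 + 1.0900i → escape time 5
(row=0, col=4): c = 0.2800 + 1.0900i → escape time 3
(row=1, col=0): c = -1.1700 + 0.1550i → escape time 5
(row=1, col=1): c = -0.8075 + 0.1550i → escape time 5
(row=1, col=2): c = -0.4450 + 0.1550i → escape time 5
(row=1, col=3): c = -0.0825 + 0.1550i → escape time 5
(row=1, col=4): c = 0.2800 + 0.1550i → escape time 5
(row=2, col=0): c = -1.1700 + -0.7800i → escape time 3
(row=2, col=1): c = -0.8075 + -0.7800i → escape time 4
(row=2, col=2): c = -0.4450 + -0.7800i → escape time 5
(row=2, col=3): c = -0.0825 + -0.7800i → escape time 5
(row=2, col=4): c = 0.2800 + -0.7800i → escape time 5

Answer: 33453
55555
34555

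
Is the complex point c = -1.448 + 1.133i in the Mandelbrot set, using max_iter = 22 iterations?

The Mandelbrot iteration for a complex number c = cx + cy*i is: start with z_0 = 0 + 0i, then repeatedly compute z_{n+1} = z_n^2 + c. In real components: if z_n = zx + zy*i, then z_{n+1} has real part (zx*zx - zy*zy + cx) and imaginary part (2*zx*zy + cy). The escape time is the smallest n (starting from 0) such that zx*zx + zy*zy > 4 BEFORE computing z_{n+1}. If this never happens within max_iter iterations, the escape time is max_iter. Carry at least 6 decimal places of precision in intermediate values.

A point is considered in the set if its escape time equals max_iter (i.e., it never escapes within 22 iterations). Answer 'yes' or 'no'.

z_0 = 0 + 0i, c = -1.4480 + 1.1330i
Iter 1: z = -1.4480 + 1.1330i, |z|^2 = 3.3804
Iter 2: z = -0.6350 + -2.1482i, |z|^2 = 5.0178
Escaped at iteration 2

Answer: no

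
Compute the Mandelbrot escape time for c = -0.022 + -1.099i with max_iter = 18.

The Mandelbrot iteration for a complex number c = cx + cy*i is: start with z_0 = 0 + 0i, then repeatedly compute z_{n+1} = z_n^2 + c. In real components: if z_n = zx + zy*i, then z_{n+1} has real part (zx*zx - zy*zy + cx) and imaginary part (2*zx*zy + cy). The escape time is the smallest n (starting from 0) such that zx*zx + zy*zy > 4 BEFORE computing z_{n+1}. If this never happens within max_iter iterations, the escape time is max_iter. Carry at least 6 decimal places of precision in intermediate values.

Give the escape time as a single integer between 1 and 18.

Answer: 4

Derivation:
z_0 = 0 + 0i, c = -0.0220 + -1.0990i
Iter 1: z = -0.0220 + -1.0990i, |z|^2 = 1.2083
Iter 2: z = -1.2293 + -1.0506i, |z|^2 = 2.6151
Iter 3: z = 0.3854 + 1.4841i, |z|^2 = 2.3512
Iter 4: z = -2.0762 + 0.0449i, |z|^2 = 4.3126
Escaped at iteration 4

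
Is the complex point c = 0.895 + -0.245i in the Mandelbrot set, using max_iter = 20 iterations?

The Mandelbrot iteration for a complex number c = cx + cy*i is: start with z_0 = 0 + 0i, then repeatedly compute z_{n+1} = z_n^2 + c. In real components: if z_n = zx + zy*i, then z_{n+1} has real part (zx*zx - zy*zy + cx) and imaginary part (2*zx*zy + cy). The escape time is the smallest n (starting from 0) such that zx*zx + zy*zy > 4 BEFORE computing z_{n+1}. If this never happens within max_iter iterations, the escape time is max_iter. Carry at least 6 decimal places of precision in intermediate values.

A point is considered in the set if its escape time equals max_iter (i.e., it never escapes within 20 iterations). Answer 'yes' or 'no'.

z_0 = 0 + 0i, c = 0.8950 + -0.2450i
Iter 1: z = 0.8950 + -0.2450i, |z|^2 = 0.8610
Iter 2: z = 1.6360 + -0.6835i, |z|^2 = 3.1437
Iter 3: z = 3.1043 + -2.4816i, |z|^2 = 15.7946
Escaped at iteration 3

Answer: no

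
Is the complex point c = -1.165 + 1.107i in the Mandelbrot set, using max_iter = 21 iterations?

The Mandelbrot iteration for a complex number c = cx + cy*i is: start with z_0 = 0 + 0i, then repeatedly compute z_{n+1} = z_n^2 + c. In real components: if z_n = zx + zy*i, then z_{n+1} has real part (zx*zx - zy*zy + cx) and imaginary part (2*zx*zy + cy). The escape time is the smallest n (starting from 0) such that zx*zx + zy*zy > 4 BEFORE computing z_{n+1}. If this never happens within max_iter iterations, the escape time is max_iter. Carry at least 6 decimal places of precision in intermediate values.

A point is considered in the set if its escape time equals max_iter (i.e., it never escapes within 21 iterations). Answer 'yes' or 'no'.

z_0 = 0 + 0i, c = -1.1650 + 1.1070i
Iter 1: z = -1.1650 + 1.1070i, |z|^2 = 2.5827
Iter 2: z = -1.0332 + -1.4723i, |z|^2 = 3.2352
Iter 3: z = -2.2651 + 4.1495i, |z|^2 = 22.3488
Escaped at iteration 3

Answer: no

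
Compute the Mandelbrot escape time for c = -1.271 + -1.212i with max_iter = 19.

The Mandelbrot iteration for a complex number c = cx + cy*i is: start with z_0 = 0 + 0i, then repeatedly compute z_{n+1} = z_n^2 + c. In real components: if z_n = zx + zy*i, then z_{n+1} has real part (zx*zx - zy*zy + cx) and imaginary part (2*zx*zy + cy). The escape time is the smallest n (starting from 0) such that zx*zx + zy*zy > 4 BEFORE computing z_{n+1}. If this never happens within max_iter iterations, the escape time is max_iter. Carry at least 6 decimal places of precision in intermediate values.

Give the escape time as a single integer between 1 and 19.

Answer: 2

Derivation:
z_0 = 0 + 0i, c = -1.2710 + -1.2120i
Iter 1: z = -1.2710 + -1.2120i, |z|^2 = 3.0844
Iter 2: z = -1.1245 + 1.8689i, |z|^2 = 4.7573
Escaped at iteration 2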